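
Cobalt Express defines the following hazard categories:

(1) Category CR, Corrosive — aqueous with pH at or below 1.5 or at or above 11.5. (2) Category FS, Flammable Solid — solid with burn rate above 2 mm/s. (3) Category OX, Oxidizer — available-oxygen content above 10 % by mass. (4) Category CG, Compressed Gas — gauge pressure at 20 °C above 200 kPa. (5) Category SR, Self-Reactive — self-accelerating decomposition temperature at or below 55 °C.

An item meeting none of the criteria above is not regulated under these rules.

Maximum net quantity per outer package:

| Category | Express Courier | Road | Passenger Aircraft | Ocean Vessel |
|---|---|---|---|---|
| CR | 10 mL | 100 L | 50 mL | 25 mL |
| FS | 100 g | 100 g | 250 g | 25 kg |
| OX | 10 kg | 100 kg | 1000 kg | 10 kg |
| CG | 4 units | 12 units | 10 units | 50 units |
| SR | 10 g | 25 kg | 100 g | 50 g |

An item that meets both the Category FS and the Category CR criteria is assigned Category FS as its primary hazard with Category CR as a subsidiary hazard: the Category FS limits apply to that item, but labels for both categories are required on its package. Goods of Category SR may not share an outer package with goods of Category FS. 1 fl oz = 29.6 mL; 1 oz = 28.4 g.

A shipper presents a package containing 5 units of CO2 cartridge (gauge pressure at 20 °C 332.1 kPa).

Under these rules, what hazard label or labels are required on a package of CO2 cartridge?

CO2 cartridge: gauge pressure at 20 °C 332.1 kPa > 200 kPa → Category CG (Compressed Gas).
Only the Category CG label is required.

Category CG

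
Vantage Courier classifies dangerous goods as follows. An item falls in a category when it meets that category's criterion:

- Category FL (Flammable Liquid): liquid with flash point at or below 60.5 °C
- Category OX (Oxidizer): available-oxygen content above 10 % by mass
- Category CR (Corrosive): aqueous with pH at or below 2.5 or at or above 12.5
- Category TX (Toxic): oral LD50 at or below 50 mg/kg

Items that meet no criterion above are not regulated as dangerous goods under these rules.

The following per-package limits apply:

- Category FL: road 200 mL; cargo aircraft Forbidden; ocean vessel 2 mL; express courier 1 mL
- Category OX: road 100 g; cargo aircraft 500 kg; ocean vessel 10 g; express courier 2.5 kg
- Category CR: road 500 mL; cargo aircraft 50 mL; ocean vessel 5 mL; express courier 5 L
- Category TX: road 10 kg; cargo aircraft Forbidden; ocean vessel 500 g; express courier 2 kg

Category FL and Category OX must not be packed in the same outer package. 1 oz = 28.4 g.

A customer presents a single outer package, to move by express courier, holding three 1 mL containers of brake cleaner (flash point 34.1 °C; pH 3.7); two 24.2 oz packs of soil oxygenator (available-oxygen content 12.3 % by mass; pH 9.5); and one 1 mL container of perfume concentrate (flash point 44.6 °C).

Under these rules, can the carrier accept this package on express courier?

No

The brake cleaner has flash point 34.1 °C, which is ≤ 60.5 °C, so it is Category FL (Flammable Liquid).
The soil oxygenator has available-oxygen content 12.3 % by mass, which is > 10 % by mass, so it is Category OX (Oxidizer).
Flash point 44.6 °C meets the Category FL criterion (Flammable Liquid), so the perfume concentrate is Category FL.
Category FL net quantity: (three 1 mL containers = 3 mL) + 1 mL = 4 mL.
4 mL exceeds the express courier limit of 1 mL for Category FL.
Category OX quantity: two 24.2 oz packs = 1374.56 g.
1374.56 g ≤ 2.5 kg (express courier limit, Category OX) — within limit.
Category FL and Category OX may not share an outer package.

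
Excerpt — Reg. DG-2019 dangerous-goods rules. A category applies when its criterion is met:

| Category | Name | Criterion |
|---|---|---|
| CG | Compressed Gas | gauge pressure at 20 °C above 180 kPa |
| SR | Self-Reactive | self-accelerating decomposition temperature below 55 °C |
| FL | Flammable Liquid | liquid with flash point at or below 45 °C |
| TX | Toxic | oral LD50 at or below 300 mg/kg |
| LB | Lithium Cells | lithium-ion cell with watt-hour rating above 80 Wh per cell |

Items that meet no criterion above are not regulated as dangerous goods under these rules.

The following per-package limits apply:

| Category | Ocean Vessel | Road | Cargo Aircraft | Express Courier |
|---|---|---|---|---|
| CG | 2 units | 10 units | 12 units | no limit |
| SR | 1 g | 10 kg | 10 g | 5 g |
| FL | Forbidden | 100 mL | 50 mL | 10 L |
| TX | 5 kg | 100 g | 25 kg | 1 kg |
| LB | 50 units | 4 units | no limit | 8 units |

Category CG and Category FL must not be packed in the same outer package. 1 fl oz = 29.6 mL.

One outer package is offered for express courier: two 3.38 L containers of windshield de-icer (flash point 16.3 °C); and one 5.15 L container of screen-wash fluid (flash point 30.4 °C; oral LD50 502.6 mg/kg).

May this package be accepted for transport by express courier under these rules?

Flash point 16.3 °C meets the Category FL criterion (Flammable Liquid), so the windshield de-icer is Category FL.
Flash point 30.4 °C meets the Category FL criterion (Flammable Liquid), so the screen-wash fluid is Category FL.
Category FL net quantity: (two 3.38 L containers = 6.76 L) + 5.15 L = 11.91 L.
11.91 L exceeds the express courier limit of 10 L for Category FL.

No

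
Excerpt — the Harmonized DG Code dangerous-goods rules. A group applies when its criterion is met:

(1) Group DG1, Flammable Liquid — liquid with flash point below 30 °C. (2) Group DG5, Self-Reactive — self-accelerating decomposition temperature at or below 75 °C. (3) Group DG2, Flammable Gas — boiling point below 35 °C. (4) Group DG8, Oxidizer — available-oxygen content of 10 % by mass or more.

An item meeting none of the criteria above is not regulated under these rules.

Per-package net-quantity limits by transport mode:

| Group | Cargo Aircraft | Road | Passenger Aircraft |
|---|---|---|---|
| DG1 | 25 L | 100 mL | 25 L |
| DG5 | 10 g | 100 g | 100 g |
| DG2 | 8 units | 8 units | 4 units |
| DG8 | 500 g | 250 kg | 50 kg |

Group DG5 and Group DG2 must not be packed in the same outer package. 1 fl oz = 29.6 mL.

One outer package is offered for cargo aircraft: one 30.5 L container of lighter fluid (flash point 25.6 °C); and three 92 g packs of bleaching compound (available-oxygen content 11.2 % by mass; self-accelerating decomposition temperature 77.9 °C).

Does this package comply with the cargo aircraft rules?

No

The lighter fluid has flash point 25.6 °C, which is < 30 °C, so it is Group DG1 (Flammable Liquid).
With available-oxygen content 11.2 % by mass (≥ 10 % by mass), the bleaching compound falls in Group DG8.
Group DG1 quantity: 30.5 L.
30.5 L > 25 L (cargo aircraft limit, Group DG1) — over the limit.
Group DG8 quantity: three 92 g packs = 276 g.
276 g ≤ 500 g (cargo aircraft limit, Group DG8) — within limit.
The segregation rule (Group DG5 with Group DG2) does not apply to Group DG1 with Group DG8.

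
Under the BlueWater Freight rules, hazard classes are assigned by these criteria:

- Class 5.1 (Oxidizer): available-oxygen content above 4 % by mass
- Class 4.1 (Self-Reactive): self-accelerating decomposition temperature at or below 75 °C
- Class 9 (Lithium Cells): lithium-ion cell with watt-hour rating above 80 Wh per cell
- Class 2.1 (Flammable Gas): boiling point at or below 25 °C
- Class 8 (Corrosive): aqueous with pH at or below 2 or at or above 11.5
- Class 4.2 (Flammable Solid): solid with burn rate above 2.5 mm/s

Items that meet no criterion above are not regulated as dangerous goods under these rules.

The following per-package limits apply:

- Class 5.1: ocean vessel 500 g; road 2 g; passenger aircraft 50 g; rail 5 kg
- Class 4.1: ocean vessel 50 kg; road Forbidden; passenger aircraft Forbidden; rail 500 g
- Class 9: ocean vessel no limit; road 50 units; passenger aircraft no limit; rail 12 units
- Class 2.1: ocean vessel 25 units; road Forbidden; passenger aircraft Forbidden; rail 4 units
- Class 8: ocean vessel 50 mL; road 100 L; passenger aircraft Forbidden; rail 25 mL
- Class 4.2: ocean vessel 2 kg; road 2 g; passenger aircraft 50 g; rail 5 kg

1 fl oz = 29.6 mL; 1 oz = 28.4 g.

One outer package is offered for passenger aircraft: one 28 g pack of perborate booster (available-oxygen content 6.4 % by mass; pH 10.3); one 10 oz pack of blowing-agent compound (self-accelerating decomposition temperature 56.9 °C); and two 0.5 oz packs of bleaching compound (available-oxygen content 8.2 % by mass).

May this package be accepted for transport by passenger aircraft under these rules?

Available-oxygen content 6.4 % by mass meets the Class 5.1 criterion (Oxidizer), so the perborate booster is Class 5.1.
The blowing-agent compound has self-accelerating decomposition temperature 56.9 °C, which is ≤ 75 °C, so it is Class 4.1 (Self-Reactive).
With available-oxygen content 8.2 % by mass (> 4 % by mass), the bleaching compound falls in Class 5.1.
Class 4.1 quantity: one 10 oz pack = 284 g.
By passenger aircraft, Class 4.1 is Forbidden regardless of quantity.
Class 5.1 net quantity: 28 g + (two 0.5 oz packs = 28.4 g) = 56.4 g.
That exceeds the Class 5.1 passenger aircraft limit of 50 g.

No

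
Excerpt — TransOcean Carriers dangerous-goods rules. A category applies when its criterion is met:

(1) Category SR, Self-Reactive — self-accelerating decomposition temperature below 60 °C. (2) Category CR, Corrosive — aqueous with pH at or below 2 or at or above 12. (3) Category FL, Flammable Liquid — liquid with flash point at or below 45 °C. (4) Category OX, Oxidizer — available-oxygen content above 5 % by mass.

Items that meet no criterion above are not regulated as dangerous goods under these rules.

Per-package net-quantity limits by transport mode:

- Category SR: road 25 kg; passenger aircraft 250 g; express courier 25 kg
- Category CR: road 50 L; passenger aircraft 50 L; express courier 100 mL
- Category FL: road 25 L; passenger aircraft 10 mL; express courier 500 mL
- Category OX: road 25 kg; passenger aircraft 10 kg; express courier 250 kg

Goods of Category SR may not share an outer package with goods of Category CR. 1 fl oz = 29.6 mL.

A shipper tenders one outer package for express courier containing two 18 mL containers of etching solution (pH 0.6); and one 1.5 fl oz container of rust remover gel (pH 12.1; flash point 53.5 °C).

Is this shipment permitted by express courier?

Etching solution: pH 0.6 ≤ 2 → Category CR (Corrosive).
With pH 12.1 (≥ 12), the rust remover gel falls in Category CR.
Category CR net quantity: (two 18 mL containers = 36 mL) + (one 1.5 fl oz container = 44.4 mL) = 80.4 mL.
80.4 mL ≤ 100 mL (express courier limit, Category CR) — within limit.

Yes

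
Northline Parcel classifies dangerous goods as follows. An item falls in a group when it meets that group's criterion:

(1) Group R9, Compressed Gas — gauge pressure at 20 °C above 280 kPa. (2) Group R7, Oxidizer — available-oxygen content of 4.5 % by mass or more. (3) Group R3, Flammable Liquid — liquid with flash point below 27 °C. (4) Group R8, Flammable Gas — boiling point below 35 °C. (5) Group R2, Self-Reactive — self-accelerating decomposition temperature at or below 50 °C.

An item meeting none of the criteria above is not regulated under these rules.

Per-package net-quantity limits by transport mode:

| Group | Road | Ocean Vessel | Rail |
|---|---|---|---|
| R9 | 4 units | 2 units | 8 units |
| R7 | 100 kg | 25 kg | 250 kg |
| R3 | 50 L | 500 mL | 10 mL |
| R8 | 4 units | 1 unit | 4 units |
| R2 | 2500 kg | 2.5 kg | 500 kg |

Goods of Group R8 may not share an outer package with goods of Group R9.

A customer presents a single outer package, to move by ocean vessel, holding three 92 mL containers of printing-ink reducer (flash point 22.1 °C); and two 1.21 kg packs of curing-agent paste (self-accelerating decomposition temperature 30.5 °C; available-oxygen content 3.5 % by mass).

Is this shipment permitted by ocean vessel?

Yes

The printing-ink reducer has flash point 22.1 °C, which is < 27 °C, so it is Group R3 (Flammable Liquid).
With self-accelerating decomposition temperature 30.5 °C (≤ 50 °C), the curing-agent paste falls in Group R2.
Group R2 quantity: two 1.21 kg packs = 2.42 kg.
That is within the Group R2 ocean vessel limit of 2.5 kg.
Group R3 quantity: three 92 mL containers = 276 mL.
276 mL is within the ocean vessel limit of 500 mL for Group R3.
The segregation rule (Group R8 with Group R9) does not apply to Group R2 with Group R3.
Every hazard group is within its ocean vessel limit and no segregation rule is violated.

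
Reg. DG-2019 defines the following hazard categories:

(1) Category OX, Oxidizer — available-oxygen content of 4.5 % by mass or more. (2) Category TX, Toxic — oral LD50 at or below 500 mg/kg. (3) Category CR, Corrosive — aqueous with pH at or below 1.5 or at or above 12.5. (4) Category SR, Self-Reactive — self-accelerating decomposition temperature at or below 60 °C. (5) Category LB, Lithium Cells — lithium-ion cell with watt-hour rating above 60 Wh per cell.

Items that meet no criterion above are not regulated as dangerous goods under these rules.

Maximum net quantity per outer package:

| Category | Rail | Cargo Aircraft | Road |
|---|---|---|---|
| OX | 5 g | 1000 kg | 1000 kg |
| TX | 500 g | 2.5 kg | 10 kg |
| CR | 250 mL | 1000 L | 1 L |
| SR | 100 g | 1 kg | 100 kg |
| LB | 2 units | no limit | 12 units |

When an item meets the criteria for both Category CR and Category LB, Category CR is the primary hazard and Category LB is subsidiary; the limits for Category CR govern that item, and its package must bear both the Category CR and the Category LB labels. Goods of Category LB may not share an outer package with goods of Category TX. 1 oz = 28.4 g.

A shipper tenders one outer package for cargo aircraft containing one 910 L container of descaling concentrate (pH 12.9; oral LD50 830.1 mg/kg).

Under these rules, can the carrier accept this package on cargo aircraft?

Yes

The descaling concentrate has pH 12.9, which is ≥ 12.5, so it is Category CR (Corrosive).
Category CR quantity: 910 L.
910 L ≤ 1000 L (cargo aircraft limit, Category CR) — within limit.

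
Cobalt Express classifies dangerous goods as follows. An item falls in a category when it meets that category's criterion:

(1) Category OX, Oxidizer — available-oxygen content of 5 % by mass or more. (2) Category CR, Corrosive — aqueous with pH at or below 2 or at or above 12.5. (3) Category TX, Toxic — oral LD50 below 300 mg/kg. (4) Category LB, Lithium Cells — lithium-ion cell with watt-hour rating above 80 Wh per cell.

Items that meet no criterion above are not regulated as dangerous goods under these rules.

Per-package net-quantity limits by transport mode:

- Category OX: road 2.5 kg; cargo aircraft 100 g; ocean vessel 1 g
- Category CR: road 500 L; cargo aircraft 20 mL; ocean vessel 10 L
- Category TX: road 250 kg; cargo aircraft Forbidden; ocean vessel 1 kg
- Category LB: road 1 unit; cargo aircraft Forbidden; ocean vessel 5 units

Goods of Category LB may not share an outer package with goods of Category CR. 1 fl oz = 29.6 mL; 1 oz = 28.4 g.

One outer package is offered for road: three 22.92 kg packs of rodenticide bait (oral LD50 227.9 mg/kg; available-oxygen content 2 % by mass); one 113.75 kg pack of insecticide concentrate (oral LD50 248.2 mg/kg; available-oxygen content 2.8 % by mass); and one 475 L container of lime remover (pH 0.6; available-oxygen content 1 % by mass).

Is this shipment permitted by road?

Yes

Oral LD50 227.9 mg/kg meets the Category TX criterion (Toxic), so the rodenticide bait is Category TX.
Oral LD50 248.2 mg/kg meets the Category TX criterion (Toxic), so the insecticide concentrate is Category TX.
With pH 0.6 (≤ 2), the lime remover falls in Category CR.
Category CR quantity: 475 L.
475 L is within the road limit of 500 L for Category CR.
Category TX net quantity: (three 22.92 kg packs = 68.76 kg) + 113.75 kg = 182.51 kg.
That is within the Category TX road limit of 250 kg.
The segregation rule (Category LB with Category CR) does not apply to Category CR with Category TX.
Every hazard category is within its road limit and no segregation rule is violated.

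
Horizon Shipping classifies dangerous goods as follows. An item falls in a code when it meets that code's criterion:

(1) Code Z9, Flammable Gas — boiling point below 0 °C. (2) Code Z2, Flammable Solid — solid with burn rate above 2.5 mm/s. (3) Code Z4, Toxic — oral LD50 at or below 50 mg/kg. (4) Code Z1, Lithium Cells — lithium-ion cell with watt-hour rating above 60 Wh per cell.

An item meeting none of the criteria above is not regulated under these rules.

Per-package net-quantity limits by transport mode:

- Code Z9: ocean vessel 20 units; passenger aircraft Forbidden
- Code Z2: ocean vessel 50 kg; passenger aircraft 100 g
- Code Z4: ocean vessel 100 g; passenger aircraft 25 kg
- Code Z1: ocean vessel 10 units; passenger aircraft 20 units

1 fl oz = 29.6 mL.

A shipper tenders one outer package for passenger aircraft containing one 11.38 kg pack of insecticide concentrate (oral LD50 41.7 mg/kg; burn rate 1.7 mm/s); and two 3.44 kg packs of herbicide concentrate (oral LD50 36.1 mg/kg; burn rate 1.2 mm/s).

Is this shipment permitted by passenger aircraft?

Oral LD50 41.7 mg/kg meets the Code Z4 criterion (Toxic), so the insecticide concentrate is Code Z4.
Oral LD50 36.1 mg/kg meets the Code Z4 criterion (Toxic), so the herbicide concentrate is Code Z4.
Code Z4 net quantity: 11.38 kg + (two 3.44 kg packs = 6.88 kg) = 18.26 kg.
That is within the Code Z4 passenger aircraft limit of 25 kg.

Yes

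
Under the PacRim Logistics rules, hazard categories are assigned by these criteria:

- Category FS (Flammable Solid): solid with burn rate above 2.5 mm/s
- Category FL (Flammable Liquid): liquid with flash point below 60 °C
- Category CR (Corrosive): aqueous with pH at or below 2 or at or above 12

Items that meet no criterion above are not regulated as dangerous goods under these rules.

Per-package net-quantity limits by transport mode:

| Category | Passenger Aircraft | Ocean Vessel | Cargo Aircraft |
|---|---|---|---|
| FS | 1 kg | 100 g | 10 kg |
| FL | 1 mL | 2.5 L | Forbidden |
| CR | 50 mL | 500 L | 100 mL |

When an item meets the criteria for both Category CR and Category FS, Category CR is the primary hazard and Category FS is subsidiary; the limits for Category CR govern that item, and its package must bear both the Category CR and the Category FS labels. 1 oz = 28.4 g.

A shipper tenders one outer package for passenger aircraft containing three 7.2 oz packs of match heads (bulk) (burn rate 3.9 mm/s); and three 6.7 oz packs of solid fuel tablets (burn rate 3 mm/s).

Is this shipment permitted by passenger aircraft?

The match heads (bulk) have burn rate 3.9 mm/s, which is > 2.5 mm/s, so they are Category FS (Flammable Solid).
With burn rate 3 mm/s (> 2.5 mm/s), the solid fuel tablets fall in Category FS.
Category FS net quantity: (three 7.2 oz packs = 613.44 g) + (three 6.7 oz packs = 570.84 g) = 1184.28 g.
1184.28 g exceeds the passenger aircraft limit of 1 kg for Category FS.

No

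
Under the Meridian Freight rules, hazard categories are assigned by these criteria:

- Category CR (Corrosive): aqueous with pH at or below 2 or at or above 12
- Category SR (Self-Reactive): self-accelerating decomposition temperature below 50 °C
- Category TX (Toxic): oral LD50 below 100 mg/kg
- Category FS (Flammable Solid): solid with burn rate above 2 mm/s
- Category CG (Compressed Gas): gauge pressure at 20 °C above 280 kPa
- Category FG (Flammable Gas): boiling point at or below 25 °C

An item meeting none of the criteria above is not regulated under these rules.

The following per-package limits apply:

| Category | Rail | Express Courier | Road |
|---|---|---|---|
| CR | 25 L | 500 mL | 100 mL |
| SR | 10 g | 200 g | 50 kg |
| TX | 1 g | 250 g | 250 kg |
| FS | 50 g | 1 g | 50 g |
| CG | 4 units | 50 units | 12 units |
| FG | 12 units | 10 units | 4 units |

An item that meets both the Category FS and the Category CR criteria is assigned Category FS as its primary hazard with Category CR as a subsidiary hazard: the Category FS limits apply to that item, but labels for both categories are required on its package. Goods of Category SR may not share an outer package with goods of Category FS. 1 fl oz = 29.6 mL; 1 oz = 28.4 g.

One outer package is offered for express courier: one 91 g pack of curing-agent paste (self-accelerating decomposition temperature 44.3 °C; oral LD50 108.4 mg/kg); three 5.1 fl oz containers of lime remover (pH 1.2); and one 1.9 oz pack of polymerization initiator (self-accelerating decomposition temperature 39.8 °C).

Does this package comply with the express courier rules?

Yes

Curing-agent paste: self-accelerating decomposition temperature 44.3 °C < 50 °C → Category SR (Self-Reactive).
pH 1.2 meets the Category CR criterion (Corrosive), so the lime remover is Category CR.
Polymerization initiator: self-accelerating decomposition temperature 39.8 °C < 50 °C → Category SR (Self-Reactive).
Category SR net quantity: 91 g + (one 1.9 oz pack = 53.96 g) = 144.96 g.
144.96 g is within the express courier limit of 200 g for Category SR.
Category CR quantity: three 5.1 fl oz containers = 452.88 mL.
That is within the Category CR express courier limit of 500 mL.
The segregation rule (Category SR with Category FS) does not apply to Category SR with Category CR.
Every hazard category is within its express courier limit and no segregation rule is violated.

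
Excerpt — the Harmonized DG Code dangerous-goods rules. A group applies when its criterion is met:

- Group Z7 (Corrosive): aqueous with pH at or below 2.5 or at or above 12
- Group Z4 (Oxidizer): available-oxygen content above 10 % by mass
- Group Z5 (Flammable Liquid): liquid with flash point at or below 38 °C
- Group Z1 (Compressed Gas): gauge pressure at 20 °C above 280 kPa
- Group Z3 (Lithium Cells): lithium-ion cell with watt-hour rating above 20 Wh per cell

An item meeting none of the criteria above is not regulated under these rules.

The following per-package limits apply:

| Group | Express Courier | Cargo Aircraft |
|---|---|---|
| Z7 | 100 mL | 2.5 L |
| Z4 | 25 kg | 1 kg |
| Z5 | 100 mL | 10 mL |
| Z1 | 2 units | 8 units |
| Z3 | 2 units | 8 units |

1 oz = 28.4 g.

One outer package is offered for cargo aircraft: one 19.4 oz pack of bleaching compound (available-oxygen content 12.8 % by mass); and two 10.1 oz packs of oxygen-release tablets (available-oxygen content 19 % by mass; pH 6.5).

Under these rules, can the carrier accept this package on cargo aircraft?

Available-oxygen content 12.8 % by mass meets the Group Z4 criterion (Oxidizer), so the bleaching compound is Group Z4.
Oxygen-release tablets: available-oxygen content 19 % by mass > 10 % by mass → Group Z4 (Oxidizer).
Total Group Z4: (one 19.4 oz pack = 550.96 g) + (two 10.1 oz packs = 573.68 g) = 1124.64 g.
1124.64 g > 1 kg (cargo aircraft limit, Group Z4) — over the limit.

No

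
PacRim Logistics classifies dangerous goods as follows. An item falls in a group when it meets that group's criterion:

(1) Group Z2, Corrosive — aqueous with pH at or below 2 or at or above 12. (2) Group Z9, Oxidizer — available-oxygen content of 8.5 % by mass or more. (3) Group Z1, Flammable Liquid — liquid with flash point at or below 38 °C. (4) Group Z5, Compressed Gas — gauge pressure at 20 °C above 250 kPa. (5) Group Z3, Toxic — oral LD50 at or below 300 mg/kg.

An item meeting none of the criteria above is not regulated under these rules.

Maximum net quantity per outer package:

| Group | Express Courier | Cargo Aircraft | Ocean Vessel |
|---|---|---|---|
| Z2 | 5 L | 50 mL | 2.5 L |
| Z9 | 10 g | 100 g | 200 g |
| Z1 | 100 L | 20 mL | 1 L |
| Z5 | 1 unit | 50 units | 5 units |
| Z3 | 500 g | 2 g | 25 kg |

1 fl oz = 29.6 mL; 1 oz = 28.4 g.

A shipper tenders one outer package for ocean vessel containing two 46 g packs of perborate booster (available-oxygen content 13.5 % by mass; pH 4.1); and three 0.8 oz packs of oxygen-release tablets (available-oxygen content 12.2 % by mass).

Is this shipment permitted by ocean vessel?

The perborate booster has available-oxygen content 13.5 % by mass, which is ≥ 8.5 % by mass, so it is Group Z9 (Oxidizer).
The oxygen-release tablets have available-oxygen content 12.2 % by mass, which is ≥ 8.5 % by mass, so they are Group Z9 (Oxidizer).
Total Group Z9: (two 46 g packs = 92 g) + (three 0.8 oz packs = 68.16 g) = 160.16 g.
160.16 g ≤ 200 g (ocean vessel limit, Group Z9) — within limit.

Yes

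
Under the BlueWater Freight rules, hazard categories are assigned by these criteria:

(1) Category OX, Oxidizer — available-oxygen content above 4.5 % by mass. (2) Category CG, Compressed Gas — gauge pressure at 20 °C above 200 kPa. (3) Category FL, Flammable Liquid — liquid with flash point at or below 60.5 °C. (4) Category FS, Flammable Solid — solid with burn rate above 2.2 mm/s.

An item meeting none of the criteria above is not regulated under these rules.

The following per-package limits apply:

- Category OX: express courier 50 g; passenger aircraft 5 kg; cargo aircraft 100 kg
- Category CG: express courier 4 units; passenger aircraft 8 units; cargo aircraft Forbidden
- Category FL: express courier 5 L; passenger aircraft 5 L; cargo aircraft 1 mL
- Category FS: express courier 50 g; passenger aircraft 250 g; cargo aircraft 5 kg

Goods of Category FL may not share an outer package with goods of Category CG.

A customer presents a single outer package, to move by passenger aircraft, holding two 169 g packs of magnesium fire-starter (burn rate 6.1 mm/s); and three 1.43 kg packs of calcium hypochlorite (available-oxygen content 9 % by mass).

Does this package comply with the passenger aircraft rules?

Burn rate 6.1 mm/s meets the Category FS criterion (Flammable Solid), so the magnesium fire-starter is Category FS.
With available-oxygen content 9 % by mass (> 4.5 % by mass), the calcium hypochlorite falls in Category OX.
Category FS quantity: two 169 g packs = 338 g.
338 g exceeds the passenger aircraft limit of 250 g for Category FS.
Category OX quantity: three 1.43 kg packs = 4.29 kg.
4.29 kg ≤ 5 kg (passenger aircraft limit, Category OX) — within limit.
The segregation rule (Category FL with Category CG) does not apply to Category FS with Category OX.

No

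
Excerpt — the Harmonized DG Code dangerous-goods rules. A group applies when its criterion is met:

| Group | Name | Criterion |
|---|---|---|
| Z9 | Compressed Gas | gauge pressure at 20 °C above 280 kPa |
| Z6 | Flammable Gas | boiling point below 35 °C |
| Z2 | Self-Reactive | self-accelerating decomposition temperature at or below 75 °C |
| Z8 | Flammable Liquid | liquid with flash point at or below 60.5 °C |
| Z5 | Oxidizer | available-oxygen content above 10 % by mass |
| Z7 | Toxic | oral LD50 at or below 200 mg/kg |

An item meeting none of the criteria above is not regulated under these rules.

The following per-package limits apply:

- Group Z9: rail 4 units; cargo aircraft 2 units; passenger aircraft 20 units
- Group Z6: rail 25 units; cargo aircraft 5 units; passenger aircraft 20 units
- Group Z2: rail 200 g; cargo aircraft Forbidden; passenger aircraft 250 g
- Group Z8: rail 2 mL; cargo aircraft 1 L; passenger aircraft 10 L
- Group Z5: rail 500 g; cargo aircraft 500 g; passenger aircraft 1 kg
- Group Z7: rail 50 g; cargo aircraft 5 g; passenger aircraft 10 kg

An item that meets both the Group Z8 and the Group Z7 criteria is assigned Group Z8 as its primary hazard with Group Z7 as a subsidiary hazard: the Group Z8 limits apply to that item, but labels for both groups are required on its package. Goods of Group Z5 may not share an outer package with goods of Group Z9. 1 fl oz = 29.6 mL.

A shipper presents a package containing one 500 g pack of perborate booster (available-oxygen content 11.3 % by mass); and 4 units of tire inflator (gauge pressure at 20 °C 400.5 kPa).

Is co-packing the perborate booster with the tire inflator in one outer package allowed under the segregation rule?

The perborate booster has available-oxygen content 11.3 % by mass, which is > 10 % by mass, so it is Group Z5 (Oxidizer).
Gauge pressure at 20 °C 400.5 kPa meets the Group Z9 criterion (Compressed Gas), so the tire inflator is Group Z9.
Group Z5 and Group Z9 may not share an outer package.

No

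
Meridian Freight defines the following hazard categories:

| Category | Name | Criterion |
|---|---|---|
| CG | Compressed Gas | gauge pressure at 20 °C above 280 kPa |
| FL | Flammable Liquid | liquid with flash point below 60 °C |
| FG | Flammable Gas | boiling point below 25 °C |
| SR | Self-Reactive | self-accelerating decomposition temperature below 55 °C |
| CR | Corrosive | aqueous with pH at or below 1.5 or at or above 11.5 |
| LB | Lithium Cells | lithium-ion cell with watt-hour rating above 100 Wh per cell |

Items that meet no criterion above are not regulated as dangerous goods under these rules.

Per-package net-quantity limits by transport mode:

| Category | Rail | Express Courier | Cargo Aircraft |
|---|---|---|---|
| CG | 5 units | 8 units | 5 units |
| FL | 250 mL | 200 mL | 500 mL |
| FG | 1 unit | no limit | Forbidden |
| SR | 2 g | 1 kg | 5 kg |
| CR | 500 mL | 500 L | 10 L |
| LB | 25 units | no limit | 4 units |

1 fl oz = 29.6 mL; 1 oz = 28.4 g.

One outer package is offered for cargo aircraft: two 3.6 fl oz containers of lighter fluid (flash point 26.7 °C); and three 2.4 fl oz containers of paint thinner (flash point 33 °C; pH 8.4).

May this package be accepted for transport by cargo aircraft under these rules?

Yes

With flash point 26.7 °C (< 60 °C), the lighter fluid falls in Category FL.
The paint thinner has flash point 33 °C, which is < 60 °C, so it is Category FL (Flammable Liquid).
Category FL net quantity: (two 3.6 fl oz containers = 213.12 mL) + (three 2.4 fl oz containers = 213.12 mL) = 426.24 mL.
426.24 mL ≤ 500 mL (cargo aircraft limit, Category FL) — within limit.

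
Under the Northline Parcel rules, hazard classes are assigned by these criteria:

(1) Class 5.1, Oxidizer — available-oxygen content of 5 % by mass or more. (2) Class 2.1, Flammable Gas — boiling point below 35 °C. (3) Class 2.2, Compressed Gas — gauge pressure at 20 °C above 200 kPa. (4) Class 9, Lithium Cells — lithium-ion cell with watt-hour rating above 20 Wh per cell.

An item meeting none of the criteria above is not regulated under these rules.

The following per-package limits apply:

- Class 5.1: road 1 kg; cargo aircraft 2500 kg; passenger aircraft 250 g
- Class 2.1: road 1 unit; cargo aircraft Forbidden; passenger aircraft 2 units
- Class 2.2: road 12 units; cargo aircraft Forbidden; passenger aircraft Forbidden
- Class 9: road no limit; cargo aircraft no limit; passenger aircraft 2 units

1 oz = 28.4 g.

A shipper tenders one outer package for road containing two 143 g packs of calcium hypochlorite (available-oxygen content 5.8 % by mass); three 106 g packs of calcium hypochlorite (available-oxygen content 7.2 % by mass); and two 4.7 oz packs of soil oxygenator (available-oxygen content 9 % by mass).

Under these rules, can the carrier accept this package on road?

The calcium hypochlorite has available-oxygen content 5.8 % by mass, which is ≥ 5 % by mass, so it is Class 5.1 (Oxidizer).
The calcium hypochlorite has available-oxygen content 7.2 % by mass, which is ≥ 5 % by mass, so it is Class 5.1 (Oxidizer).
With available-oxygen content 9 % by mass (≥ 5 % by mass), the soil oxygenator falls in Class 5.1.
Class 5.1 net quantity: (two 143 g packs = 286 g) + (three 106 g packs = 318 g) + (two 4.7 oz packs = 266.96 g) = 870.96 g.
That is within the Class 5.1 road limit of 1 kg.

Yes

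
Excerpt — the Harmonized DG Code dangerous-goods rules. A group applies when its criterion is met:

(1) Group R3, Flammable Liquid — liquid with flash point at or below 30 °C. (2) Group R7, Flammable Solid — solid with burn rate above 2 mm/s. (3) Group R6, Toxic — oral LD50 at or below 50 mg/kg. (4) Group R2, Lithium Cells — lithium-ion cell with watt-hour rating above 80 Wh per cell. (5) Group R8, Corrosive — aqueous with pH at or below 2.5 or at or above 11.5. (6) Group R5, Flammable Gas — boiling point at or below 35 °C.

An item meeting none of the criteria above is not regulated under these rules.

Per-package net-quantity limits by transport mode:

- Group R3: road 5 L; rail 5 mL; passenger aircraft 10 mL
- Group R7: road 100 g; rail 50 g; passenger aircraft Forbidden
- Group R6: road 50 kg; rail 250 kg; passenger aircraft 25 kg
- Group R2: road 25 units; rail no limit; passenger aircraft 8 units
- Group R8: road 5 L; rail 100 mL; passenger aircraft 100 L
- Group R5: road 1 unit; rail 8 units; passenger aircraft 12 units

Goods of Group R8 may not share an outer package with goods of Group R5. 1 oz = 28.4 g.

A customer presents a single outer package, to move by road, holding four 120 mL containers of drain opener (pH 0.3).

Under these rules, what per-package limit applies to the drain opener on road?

With pH 0.3 (≤ 2.5), the drain opener falls in Group R8.
The road limit for Group R8 is 5 L.

5 L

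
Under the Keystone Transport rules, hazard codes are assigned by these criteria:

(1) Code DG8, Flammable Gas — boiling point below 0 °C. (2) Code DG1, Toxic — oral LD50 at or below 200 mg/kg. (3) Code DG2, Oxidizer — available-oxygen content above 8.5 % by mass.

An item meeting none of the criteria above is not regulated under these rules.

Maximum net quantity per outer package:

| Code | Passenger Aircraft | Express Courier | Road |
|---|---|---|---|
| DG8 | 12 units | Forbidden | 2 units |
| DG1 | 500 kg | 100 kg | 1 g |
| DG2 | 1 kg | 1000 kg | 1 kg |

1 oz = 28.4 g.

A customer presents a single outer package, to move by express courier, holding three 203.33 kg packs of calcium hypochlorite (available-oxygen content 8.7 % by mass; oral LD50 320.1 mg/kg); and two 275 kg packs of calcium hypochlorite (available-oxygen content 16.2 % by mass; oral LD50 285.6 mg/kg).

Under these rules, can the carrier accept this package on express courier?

The calcium hypochlorite has available-oxygen content 8.7 % by mass, which is > 8.5 % by mass, so it is Code DG2 (Oxidizer).
With available-oxygen content 16.2 % by mass (> 8.5 % by mass), the calcium hypochlorite falls in Code DG2.
Code DG2 net quantity: (three 203.33 kg packs = 609.99 kg) + (two 275 kg packs = 550 kg) = 1159.99 kg.
That exceeds the Code DG2 express courier limit of 1000 kg.

No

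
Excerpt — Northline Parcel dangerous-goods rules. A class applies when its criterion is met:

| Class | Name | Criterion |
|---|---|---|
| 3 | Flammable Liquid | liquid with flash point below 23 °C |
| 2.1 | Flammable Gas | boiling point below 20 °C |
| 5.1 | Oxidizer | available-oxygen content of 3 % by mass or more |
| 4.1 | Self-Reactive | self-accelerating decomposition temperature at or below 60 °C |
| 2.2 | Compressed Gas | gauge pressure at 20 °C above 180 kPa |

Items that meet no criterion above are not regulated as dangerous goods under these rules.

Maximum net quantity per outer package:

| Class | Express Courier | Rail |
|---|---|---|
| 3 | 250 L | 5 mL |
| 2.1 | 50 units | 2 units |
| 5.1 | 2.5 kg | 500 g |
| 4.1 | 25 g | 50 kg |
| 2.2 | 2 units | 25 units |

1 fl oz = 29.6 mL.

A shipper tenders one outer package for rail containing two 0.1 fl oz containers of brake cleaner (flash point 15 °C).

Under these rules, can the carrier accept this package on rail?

No

With flash point 15 °C (< 23 °C), the brake cleaner falls in Class 3.
Class 3 quantity: two 0.1 fl oz containers = 5.92 mL.
5.92 mL exceeds the rail limit of 5 mL for Class 3.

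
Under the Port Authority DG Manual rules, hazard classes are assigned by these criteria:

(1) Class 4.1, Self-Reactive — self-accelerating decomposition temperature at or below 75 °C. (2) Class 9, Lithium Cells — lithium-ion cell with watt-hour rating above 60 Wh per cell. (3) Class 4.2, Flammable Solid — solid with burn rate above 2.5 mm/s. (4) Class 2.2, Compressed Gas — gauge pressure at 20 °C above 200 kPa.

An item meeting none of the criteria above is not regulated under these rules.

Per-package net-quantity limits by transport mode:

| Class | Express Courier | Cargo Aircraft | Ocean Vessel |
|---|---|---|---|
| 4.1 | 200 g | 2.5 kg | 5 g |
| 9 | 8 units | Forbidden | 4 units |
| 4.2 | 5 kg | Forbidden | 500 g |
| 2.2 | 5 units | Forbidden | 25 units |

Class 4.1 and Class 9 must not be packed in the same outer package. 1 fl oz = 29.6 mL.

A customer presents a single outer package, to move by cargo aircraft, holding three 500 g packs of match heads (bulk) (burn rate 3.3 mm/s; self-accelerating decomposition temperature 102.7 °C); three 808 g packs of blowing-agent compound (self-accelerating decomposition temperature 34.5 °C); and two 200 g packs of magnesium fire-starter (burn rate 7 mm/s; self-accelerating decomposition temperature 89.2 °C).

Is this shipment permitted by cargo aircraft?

No

With burn rate 3.3 mm/s (> 2.5 mm/s), the match heads (bulk) fall in Class 4.2.
Self-accelerating decomposition temperature 34.5 °C meets the Class 4.1 criterion (Self-Reactive), so the blowing-agent compound is Class 4.1.
Burn rate 7 mm/s meets the Class 4.2 criterion (Flammable Solid), so the magnesium fire-starter is Class 4.2.
Class 4.1 quantity: three 808 g packs = 2.424 kg.
That is within the Class 4.1 cargo aircraft limit of 2.5 kg.
Class 4.2 net quantity: (three 500 g packs = 1.5 kg) + (two 200 g packs = 400 g) = 1.9 kg.
Class 4.2 is Forbidden by cargo aircraft.
The segregation rule (Class 4.1 with Class 9) does not apply to Class 4.1 with Class 4.2.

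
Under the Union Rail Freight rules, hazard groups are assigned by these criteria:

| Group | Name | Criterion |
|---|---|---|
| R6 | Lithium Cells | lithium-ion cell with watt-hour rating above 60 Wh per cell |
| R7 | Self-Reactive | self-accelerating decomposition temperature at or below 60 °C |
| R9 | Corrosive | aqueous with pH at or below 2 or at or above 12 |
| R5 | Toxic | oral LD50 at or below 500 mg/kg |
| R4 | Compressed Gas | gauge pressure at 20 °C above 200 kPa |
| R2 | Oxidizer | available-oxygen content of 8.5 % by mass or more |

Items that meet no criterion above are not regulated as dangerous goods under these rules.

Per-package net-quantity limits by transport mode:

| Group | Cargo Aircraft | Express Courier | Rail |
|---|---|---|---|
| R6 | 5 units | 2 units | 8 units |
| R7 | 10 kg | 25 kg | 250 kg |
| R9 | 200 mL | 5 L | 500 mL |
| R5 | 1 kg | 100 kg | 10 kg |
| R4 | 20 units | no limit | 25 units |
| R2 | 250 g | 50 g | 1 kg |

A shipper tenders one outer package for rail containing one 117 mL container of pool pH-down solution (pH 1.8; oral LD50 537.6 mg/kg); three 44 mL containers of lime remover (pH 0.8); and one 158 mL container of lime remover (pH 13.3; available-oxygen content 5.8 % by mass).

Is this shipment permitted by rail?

With pH 1.8 (≤ 2), the pool pH-down solution falls in Group R9.
Lime remover: pH 0.8 ≤ 2 → Group R9 (Corrosive).
With pH 13.3 (≥ 12), the lime remover falls in Group R9.
Group R9 net quantity: 117 mL + (three 44 mL containers = 132 mL) + 158 mL = 407 mL.
That is within the Group R9 rail limit of 500 mL.

Yes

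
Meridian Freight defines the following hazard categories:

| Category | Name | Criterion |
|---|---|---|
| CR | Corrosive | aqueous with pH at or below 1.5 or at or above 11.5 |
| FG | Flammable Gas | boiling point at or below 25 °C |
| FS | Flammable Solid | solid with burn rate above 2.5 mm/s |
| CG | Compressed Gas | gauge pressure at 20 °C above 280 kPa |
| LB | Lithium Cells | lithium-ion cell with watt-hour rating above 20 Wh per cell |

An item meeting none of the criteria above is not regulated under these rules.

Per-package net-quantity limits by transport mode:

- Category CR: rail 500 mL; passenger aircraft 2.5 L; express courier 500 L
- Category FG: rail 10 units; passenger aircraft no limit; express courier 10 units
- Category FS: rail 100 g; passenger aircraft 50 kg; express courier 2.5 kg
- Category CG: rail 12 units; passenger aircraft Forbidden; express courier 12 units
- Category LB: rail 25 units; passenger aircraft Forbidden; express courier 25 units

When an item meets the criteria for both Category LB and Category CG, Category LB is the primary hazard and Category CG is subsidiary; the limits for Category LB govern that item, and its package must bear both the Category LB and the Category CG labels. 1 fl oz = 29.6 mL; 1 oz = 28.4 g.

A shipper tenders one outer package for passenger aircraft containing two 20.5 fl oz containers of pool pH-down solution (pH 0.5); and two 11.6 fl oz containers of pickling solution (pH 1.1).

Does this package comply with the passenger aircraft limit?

With pH 0.5 (≤ 1.5), the pool pH-down solution falls in Category CR.
With pH 1.1 (≤ 1.5), the pickling solution falls in Category CR.
Total Category CR: (two 20.5 fl oz containers = 1213.6 mL) + (two 11.6 fl oz containers = 686.72 mL) = 1900.32 mL.
1900.32 mL is within the passenger aircraft limit of 2.5 L for Category CR.

Yes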